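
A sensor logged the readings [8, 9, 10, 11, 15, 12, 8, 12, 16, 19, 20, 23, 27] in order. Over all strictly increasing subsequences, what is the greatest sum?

158

Let S[i] be the best sum of a strictly increasing subsequence ending at i:
i:       1   2   3   4   5   6   7   8   9  10  11  12  13
a[i]:    8   9  10  11  15  12   8  12  16  19  20  23  27
S:       8  17  27  38  53  50   8  50  69  88 108 131 158
Maximum is 158 (e.g. 8 + 9 + 10 + 11 + 15 + 16 + 19 + 20 + 23 + 27).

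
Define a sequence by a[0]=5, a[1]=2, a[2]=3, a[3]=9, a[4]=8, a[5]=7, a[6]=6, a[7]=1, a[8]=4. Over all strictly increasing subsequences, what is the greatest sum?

Let S[i] be the best sum of a strictly increasing subsequence ending at i:
i:      0  1  2  3  4  5  6  7  8
a[i]:   5  2  3  9  8  7  6  1  4
S:      5  2  5 14 13 12 11  1  9
Maximum is 14 (e.g. 2 + 3 + 9).

14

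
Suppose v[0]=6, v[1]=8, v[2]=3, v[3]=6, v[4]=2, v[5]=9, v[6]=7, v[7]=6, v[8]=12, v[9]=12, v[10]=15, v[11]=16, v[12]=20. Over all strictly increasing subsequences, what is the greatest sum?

Let S[i] be the best sum of a strictly increasing subsequence ending at i:
i:      0  1  2  3  4  5  6  7  8  9 10 11 12
v[i]:   6  8  3  6  2  9  7  6 12 12 15 16 20
S:      6 14  3  9  2 23 16  9 35 35 50 66 86
Maximum is 86 (e.g. 6 + 8 + 9 + 12 + 15 + 16 + 20).

86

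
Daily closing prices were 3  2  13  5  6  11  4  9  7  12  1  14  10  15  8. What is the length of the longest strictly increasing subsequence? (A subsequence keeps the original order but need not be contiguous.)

7

Track the smallest tail for each achievable length (strict):
3 → extends → [3]
2 → replaces 3 → [2]
13 → extends → [2, 13]
5 → replaces 13 → [2, 5]
6 → extends → [2, 5, 6]
11 → extends → [2, 5, 6, 11]
4 → replaces 5 → [2, 4, 6, 11]
9 → replaces 11 → [2, 4, 6, 9]
7 → replaces 9 → [2, 4, 6, 7]
12 → extends → [2, 4, 6, 7, 12]
1 → replaces 2 → [1, 4, 6, 7, 12]
14 → extends → [1, 4, 6, 7, 12, 14]
10 → replaces 12 → [1, 4, 6, 7, 10, 14]
15 → extends → [1, 4, 6, 7, 10, 14, 15]
8 → replaces 10 → [1, 4, 6, 7, 8, 14, 15]
Seven tails, so the longest strictly increasing subsequence has length 7 (e.g. 3, 5, 6, 11, 12, 14, 15).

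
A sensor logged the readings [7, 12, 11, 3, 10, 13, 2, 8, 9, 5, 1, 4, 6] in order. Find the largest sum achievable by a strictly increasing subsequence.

Let S[i] be the best sum of a strictly increasing subsequence ending at i:
i:      1  2  3  4  5  6  7  8  9 10 11 12 13
a[i]:   7 12 11  3 10 13  2  8  9  5  1  4  6
S:      7 19 18  3 17 32  2 15 24  8  1  7 14
Maximum is 32 (e.g. 7 + 12 + 13).

32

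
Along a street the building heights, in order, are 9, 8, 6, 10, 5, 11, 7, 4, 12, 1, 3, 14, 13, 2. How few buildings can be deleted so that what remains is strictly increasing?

Fewest deletions = n − (longest strictly increasing subsequence).
Patience tails:
9 → extends → [9]
8 → replaces 9 → [8]
6 → replaces 8 → [6]
10 → extends → [6, 10]
5 → replaces 6 → [5, 10]
11 → extends → [5, 10, 11]
7 → replaces 10 → [5, 7, 11]
4 → replaces 5 → [4, 7, 11]
12 → extends → [4, 7, 11, 12]
1 → replaces 4 → [1, 7, 11, 12]
3 → replaces 7 → [1, 3, 11, 12]
14 → extends → [1, 3, 11, 12, 14]
13 → replaces 14 → [1, 3, 11, 12, 13]
2 → replaces 3 → [1, 2, 11, 12, 13]
Longest strictly increasing subsequence has length 5, so deletions = 14 − 5 = 9.

9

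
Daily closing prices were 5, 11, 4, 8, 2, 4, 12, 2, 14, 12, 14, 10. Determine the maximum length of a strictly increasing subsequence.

4

Track the smallest tail for each achievable length (strict):
5 → extends → [5]
11 → extends → [5, 11]
4 → replaces 5 → [4, 11]
8 → replaces 11 → [4, 8]
2 → replaces 4 → [2, 8]
4 → replaces 8 → [2, 4]
12 → extends → [2, 4, 12]
2 → already a tail → [2, 4, 12]
14 → extends → [2, 4, 12, 14]
12 → already a tail → [2, 4, 12, 14]
14 → already a tail → [2, 4, 12, 14]
10 → replaces 12 → [2, 4, 10, 14]
Four tails, so the longest strictly increasing subsequence has length 4 (e.g. 5, 11, 12, 14).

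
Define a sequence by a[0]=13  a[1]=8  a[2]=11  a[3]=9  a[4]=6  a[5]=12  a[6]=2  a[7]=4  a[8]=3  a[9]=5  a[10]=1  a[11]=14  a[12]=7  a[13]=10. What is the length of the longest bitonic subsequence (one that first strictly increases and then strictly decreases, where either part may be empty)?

inc[i] = longest strictly increasing subsequence ending at i; dec[i] = longest strictly decreasing subsequence starting at i:
i:      0  1  2  3  4  5  6  7  8  9 10 11 12 13
a[i]:  13  8 11  9  6 12  2  4  3  5  1 14  7 10
inc:    1  1  2  2  1  3  1  2  2  3  1  4  4  5
dec:    7  5  6  5  4  4  2  3  2  2  1  2  1  1
Best peak at i=0 (value 13): inc=1, dec=7, length 1+7−1 = 7.

7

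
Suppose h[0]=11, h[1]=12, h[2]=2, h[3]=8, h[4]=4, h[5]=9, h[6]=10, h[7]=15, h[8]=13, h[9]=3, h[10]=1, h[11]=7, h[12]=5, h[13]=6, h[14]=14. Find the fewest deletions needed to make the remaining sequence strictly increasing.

Fewest deletions = n − (longest strictly increasing subsequence).
i:      0  1  2  3  4  5  6  7  8  9 10 11 12 13 14
h[i]:  11 12  2  8  4  9 10 15 13  3  1  7  5  6 14
dp:     1  2  1  2  2  3  4  5  5  2  1  3  3  4  6
max dp = 6, so deletions = 15 − 6 = 9.

9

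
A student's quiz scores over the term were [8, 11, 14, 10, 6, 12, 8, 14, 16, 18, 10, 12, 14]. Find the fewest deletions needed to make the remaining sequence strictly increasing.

Fewest deletions = n − (longest strictly increasing subsequence).
Patience tails:
8 → extends → [8]
11 → extends → [8, 11]
14 → extends → [8, 11, 14]
10 → replaces 11 → [8, 10, 14]
6 → replaces 8 → [6, 10, 14]
12 → replaces 14 → [6, 10, 12]
8 → replaces 10 → [6, 8, 12]
14 → extends → [6, 8, 12, 14]
16 → extends → [6, 8, 12, 14, 16]
18 → extends → [6, 8, 12, 14, 16, 18]
10 → replaces 12 → [6, 8, 10, 14, 16, 18]
12 → replaces 14 → [6, 8, 10, 12, 16, 18]
14 → replaces 16 → [6, 8, 10, 12, 14, 18]
Longest strictly increasing subsequence has length 6, so deletions = 13 − 6 = 7.

7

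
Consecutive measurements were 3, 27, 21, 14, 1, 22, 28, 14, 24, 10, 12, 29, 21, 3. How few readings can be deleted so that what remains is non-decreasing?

Fewest deletions = n − (longest non-decreasing subsequence).
i:      1  2  3  4  5  6  7  8  9 10 11 12 13 14
a[i]:   3 27 21 14  1 22 28 14 24 10 12 29 21  3
dp:     1  2  2  2  1  3  4  3  4  2  3  5  4  2
max dp = 5, so deletions = 14 − 5 = 9.

9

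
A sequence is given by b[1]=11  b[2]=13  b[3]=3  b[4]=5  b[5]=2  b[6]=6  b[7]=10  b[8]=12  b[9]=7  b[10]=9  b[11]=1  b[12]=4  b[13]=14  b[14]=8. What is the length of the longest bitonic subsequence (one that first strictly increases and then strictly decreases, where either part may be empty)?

inc[i] = longest strictly increasing subsequence ending at i; dec[i] = longest strictly decreasing subsequence starting at i:
i:      1  2  3  4  5  6  7  8  9 10 11 12 13 14
b[i]:  11 13  3  5  2  6 10 12  7  9  1  4 14  8
inc:    1  2  1  2  1  3  4  5  4  5  1  2  6  5
dec:    4  4  3  3  2  2  3  3  2  2  1  1  2  1
Best peak at i=8 (value 12): inc=5, dec=3, length 5+3−1 = 7.

7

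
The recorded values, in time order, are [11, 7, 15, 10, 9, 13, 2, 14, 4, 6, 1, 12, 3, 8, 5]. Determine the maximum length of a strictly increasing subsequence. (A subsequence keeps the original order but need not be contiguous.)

4

Track the smallest tail for each achievable length (strict):
11 → extends → [11]
7 → replaces 11 → [7]
15 → extends → [7, 15]
10 → replaces 15 → [7, 10]
9 → replaces 10 → [7, 9]
13 → extends → [7, 9, 13]
2 → replaces 7 → [2, 9, 13]
14 → extends → [2, 9, 13, 14]
4 → replaces 9 → [2, 4, 13, 14]
6 → replaces 13 → [2, 4, 6, 14]
1 → replaces 2 → [1, 4, 6, 14]
12 → replaces 14 → [1, 4, 6, 12]
3 → replaces 4 → [1, 3, 6, 12]
8 → replaces 12 → [1, 3, 6, 8]
5 → replaces 6 → [1, 3, 5, 8]
Four tails, so the longest strictly increasing subsequence has length 4 (e.g. 7, 10, 13, 14).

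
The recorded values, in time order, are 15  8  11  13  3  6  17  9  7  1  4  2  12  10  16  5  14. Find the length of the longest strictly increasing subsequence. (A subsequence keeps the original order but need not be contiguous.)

5

Let dp[i] be the length of the longest such subsequence ending at index i:
i:      1  2  3  4  5  6  7  8  9 10 11 12 13 14 15 16 17
a[i]:  15  8 11 13  3  6 17  9  7  1  4  2 12 10 16  5 14
dp:     1  1  2  3  1  2  4  3  3  1  2  2  4  4  5  3  5
Maximum dp value is 5.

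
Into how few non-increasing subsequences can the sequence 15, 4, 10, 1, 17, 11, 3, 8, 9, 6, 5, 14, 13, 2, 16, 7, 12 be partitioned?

6

The minimum number of non-increasing subsequences covering a sequence equals the length of its longest strictly increasing subsequence.
LIS length is 6 (e.g. 1, 3, 8, 9, 14, 16), so 6 piles are needed.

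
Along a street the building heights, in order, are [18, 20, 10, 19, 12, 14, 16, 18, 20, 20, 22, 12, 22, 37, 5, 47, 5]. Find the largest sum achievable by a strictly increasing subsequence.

Let S[i] be the best sum of a strictly increasing subsequence ending at i:
i:       1   2   3   4   5   6   7   8   9  10  11  12  13  14  15  16  17
a[i]:   18  20  10  19  12  14  16  18  20  20  22  12  22  37   5  47   5
S:      18  38  10  37  22  36  52  70  90  90 112  22 112 149   5 196   5
Maximum is 196 (e.g. 10 + 12 + 14 + 16 + 18 + 20 + 22 + 37 + 47).

196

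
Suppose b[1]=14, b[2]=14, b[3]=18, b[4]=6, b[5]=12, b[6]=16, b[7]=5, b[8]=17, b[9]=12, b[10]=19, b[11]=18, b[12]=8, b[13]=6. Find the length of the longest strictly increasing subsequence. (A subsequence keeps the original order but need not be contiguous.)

5

Track the smallest tail for each achievable length (strict):
14 → extends → [14]
14 → already a tail → [14]
18 → extends → [14, 18]
6 → replaces 14 → [6, 18]
12 → replaces 18 → [6, 12]
16 → extends → [6, 12, 16]
5 → replaces 6 → [5, 12, 16]
17 → extends → [5, 12, 16, 17]
12 → already a tail → [5, 12, 16, 17]
19 → extends → [5, 12, 16, 17, 19]
18 → replaces 19 → [5, 12, 16, 17, 18]
8 → replaces 12 → [5, 8, 16, 17, 18]
6 → replaces 8 → [5, 6, 16, 17, 18]
Five tails, so the longest strictly increasing subsequence has length 5 (e.g. 6, 12, 16, 17, 19).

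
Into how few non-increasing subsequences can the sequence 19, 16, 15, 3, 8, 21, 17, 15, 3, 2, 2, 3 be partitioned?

3

The minimum number of non-increasing subsequences covering a sequence equals the length of its longest strictly increasing subsequence.
LIS length is 3 (e.g. 3, 8, 21), so 3 piles are needed.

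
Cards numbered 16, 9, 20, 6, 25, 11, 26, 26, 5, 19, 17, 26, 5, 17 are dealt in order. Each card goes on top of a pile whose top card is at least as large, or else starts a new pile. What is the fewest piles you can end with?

Place each on the leftmost legal pile:
16 → new pile 1 (tops now [16])
9 → pile 1 (tops now [9])
20 → new pile 2 (tops now [9, 20])
6 → pile 1 (tops now [6, 20])
25 → new pile 3 (tops now [6, 20, 25])
11 → pile 2 (tops now [6, 11, 25])
26 → new pile 4 (tops now [6, 11, 25, 26])
26 → pile 4 (tops now [6, 11, 25, 26])
5 → pile 1 (tops now [5, 11, 25, 26])
19 → pile 3 (tops now [5, 11, 19, 26])
17 → pile 3 (tops now [5, 11, 17, 26])
26 → pile 4 (tops now [5, 11, 17, 26])
5 → pile 1 (tops now [5, 11, 17, 26])
17 → pile 3 (tops now [5, 11, 17, 26])
Four piles.

4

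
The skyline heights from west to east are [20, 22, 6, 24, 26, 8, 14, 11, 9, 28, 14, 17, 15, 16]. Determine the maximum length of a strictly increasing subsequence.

6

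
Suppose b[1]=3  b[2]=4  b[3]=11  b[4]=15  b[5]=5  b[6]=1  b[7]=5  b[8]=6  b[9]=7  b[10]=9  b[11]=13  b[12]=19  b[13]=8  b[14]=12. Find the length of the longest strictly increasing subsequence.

Track the smallest tail for each achievable length (strict):
3 → extends → [3]
4 → extends → [3, 4]
11 → extends → [3, 4, 11]
15 → extends → [3, 4, 11, 15]
5 → replaces 11 → [3, 4, 5, 15]
1 → replaces 3 → [1, 4, 5, 15]
5 → already a tail → [1, 4, 5, 15]
6 → replaces 15 → [1, 4, 5, 6]
7 → extends → [1, 4, 5, 6, 7]
9 → extends → [1, 4, 5, 6, 7, 9]
13 → extends → [1, 4, 5, 6, 7, 9, 13]
19 → extends → [1, 4, 5, 6, 7, 9, 13, 19]
8 → replaces 9 → [1, 4, 5, 6, 7, 8, 13, 19]
12 → replaces 13 → [1, 4, 5, 6, 7, 8, 12, 19]
Eight tails, so the longest strictly increasing subsequence has length 8 (e.g. 3, 4, 5, 6, 7, 9, 13, 19).

8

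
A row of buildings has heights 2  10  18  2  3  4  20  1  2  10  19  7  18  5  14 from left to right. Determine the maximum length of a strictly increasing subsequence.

Let dp[i] be the length of the longest such subsequence ending at index i:
i:      1  2  3  4  5  6  7  8  9 10 11 12 13 14 15
a[i]:   2 10 18  2  3  4 20  1  2 10 19  7 18  5 14
dp:     1  2  3  1  2  3  4  1  2  4  5  4  5  4  5
Maximum dp value is 5.

5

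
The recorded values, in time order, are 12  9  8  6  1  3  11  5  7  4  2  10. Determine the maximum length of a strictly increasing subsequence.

Let dp[i] be the length of the longest such subsequence ending at index i:
i:      1  2  3  4  5  6  7  8  9 10 11 12
a[i]:  12  9  8  6  1  3 11  5  7  4  2 10
dp:     1  1  1  1  1  2  3  3  4  3  2  5
Maximum dp value is 5.

5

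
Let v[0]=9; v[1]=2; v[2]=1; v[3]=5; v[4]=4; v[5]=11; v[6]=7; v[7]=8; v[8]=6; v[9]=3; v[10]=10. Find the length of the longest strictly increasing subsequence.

5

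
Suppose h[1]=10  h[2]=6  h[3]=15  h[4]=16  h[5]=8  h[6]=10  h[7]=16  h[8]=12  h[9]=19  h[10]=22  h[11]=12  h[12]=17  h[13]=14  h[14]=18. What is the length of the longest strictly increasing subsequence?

Let dp[i] be the length of the longest such subsequence ending at index i:
i:      1  2  3  4  5  6  7  8  9 10 11 12 13 14
h[i]:  10  6 15 16  8 10 16 12 19 22 12 17 14 18
dp:     1  1  2  3  2  3  4  4  5  6  4  5  5  6
Maximum dp value is 6.

6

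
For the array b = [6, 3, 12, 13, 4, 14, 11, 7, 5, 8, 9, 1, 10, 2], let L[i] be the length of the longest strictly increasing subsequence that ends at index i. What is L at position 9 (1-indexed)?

3

dp[i] = 1 + max{dp[j] : j<i, b[j]<b[i]} (or 1 if no such j):
i:      1  2  3  4  5  6  7  8  9 10 11 12 13 14
b[i]:   6  3 12 13  4 14 11  7  5  8  9  1 10  2
dp:     1  1  2  3  2  4  3  3  3  4  5  1  6  2
At index 9 the value is 3.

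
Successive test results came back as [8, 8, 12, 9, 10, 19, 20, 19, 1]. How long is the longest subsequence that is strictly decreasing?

Negate each value so 'decreasing' becomes 'increasing', then run patience tails on the negated sequence:
-8 → extends → [-8]
-8 → already a tail → [-8]
-12 → replaces -8 → [-12]
-9 → extends → [-12, -9]
-10 → replaces -9 → [-12, -10]
-19 → replaces -12 → [-19, -10]
-20 → replaces -19 → [-20, -10]
-19 → replaces -10 → [-20, -19]
-1 → extends → [-20, -19, -1]
Three tails, so the longest strictly decreasing subsequence of the original has length 3.

3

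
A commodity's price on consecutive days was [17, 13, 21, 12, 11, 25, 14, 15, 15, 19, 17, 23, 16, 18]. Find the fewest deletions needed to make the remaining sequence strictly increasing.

Fewest deletions = n − (longest strictly increasing subsequence).
Patience tails:
17 → extends → [17]
13 → replaces 17 → [13]
21 → extends → [13, 21]
12 → replaces 13 → [12, 21]
11 → replaces 12 → [11, 21]
25 → extends → [11, 21, 25]
14 → replaces 21 → [11, 14, 25]
15 → replaces 25 → [11, 14, 15]
15 → already a tail → [11, 14, 15]
19 → extends → [11, 14, 15, 19]
17 → replaces 19 → [11, 14, 15, 17]
23 → extends → [11, 14, 15, 17, 23]
16 → replaces 17 → [11, 14, 15, 16, 23]
18 → replaces 23 → [11, 14, 15, 16, 18]
Longest strictly increasing subsequence has length 5, so deletions = 14 − 5 = 9.

9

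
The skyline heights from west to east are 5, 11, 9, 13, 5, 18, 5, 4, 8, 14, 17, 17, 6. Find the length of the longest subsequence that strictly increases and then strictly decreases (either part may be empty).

inc[i] = longest strictly increasing subsequence ending at i; dec[i] = longest strictly decreasing subsequence starting at i:
i:      1  2  3  4  5  6  7  8  9 10 11 12 13
a[i]:   5 11  9 13  5 18  5  4  8 14 17 17  6
inc:    1  2  2  3  1  4  1  1  2  4  5  5  2
dec:    2  4  3  3  2  3  2  1  2  2  2  2  1
Best peak at i=6 (value 18): inc=4, dec=3, length 4+3−1 = 6.

6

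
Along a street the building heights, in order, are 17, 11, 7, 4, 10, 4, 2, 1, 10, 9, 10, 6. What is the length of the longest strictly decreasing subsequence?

6

Let dp[i] be the longest strictly decreasing subsequence ending at i:
i:      1  2  3  4  5  6  7  8  9 10 11 12
a[i]:  17 11  7  4 10  4  2  1 10  9 10  6
dp:     1  2  3  4  3  4  5  6  3  4  3  5
Maximum is 6.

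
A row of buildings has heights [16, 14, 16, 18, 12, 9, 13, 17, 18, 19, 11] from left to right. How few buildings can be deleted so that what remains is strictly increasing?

6

Fewest deletions = n − (longest strictly increasing subsequence).
Patience tails:
16 → extends → [16]
14 → replaces 16 → [14]
16 → extends → [14, 16]
18 → extends → [14, 16, 18]
12 → replaces 14 → [12, 16, 18]
9 → replaces 12 → [9, 16, 18]
13 → replaces 16 → [9, 13, 18]
17 → replaces 18 → [9, 13, 17]
18 → extends → [9, 13, 17, 18]
19 → extends → [9, 13, 17, 18, 19]
11 → replaces 13 → [9, 11, 17, 18, 19]
Longest strictly increasing subsequence has length 5, so deletions = 11 − 5 = 6.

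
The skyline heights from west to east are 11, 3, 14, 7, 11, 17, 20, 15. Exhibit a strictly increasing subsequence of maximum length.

3, 7, 11, 17, 20

Patience tails give the LIS length; then backtrack through the dp parents:
11 → extends → [11]
3 → replaces 11 → [3]
14 → extends → [3, 14]
7 → replaces 14 → [3, 7]
11 → extends → [3, 7, 11]
17 → extends → [3, 7, 11, 17]
20 → extends → [3, 7, 11, 17, 20]
15 → replaces 17 → [3, 7, 11, 15, 20]
Length 5; one witness is 3, 7, 11, 17, 20.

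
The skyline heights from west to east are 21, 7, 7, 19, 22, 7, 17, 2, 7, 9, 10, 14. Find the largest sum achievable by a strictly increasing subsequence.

48

Let S[i] be the best sum of a strictly increasing subsequence ending at i:
i:      1  2  3  4  5  6  7  8  9 10 11 12
a[i]:  21  7  7 19 22  7 17  2  7  9 10 14
S:     21  7  7 26 48  7 24  2  9 18 28 42
Maximum is 48 (e.g. 7 + 19 + 22).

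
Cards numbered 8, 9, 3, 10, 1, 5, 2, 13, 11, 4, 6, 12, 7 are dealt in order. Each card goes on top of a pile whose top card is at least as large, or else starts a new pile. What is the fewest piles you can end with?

5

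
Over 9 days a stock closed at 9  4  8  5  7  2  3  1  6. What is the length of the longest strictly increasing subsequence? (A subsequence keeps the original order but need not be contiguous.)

Track the smallest tail for each achievable length (strict):
9 → extends → [9]
4 → replaces 9 → [4]
8 → extends → [4, 8]
5 → replaces 8 → [4, 5]
7 → extends → [4, 5, 7]
2 → replaces 4 → [2, 5, 7]
3 → replaces 5 → [2, 3, 7]
1 → replaces 2 → [1, 3, 7]
6 → replaces 7 → [1, 3, 6]
Three tails, so the longest strictly increasing subsequence has length 3 (e.g. 4, 5, 7).

3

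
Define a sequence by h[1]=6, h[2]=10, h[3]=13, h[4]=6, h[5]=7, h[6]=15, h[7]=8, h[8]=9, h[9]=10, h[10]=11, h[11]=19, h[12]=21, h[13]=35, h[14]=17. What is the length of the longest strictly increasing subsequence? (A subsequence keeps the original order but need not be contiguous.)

9

Let dp[i] be the length of the longest such subsequence ending at index i:
i:      1  2  3  4  5  6  7  8  9 10 11 12 13 14
h[i]:   6 10 13  6  7 15  8  9 10 11 19 21 35 17
dp:     1  2  3  1  2  4  3  4  5  6  7  8  9  7
Maximum dp value is 9.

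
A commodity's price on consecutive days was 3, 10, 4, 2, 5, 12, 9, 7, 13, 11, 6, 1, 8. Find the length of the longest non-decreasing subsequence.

5

Let dp[i] be the length of the longest such subsequence ending at index i:
i:      1  2  3  4  5  6  7  8  9 10 11 12 13
a[i]:   3 10  4  2  5 12  9  7 13 11  6  1  8
dp:     1  2  2  1  3  4  4  4  5  5  4  1  5
Maximum dp value is 5.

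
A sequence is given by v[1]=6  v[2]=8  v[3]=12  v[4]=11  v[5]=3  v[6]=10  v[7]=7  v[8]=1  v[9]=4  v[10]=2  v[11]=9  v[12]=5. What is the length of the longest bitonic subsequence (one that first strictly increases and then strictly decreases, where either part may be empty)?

inc[i] = longest strictly increasing subsequence ending at i; dec[i] = longest strictly decreasing subsequence starting at i:
i:      1  2  3  4  5  6  7  8  9 10 11 12
v[i]:   6  8 12 11  3 10  7  1  4  2  9  5
inc:    1  2  3  3  1  3  2  1  2  2  3  3
dec:    3  4  6  5  2  4  3  1  2  1  2  1
Best peak at i=3 (value 12): inc=3, dec=6, length 3+6−1 = 8.

8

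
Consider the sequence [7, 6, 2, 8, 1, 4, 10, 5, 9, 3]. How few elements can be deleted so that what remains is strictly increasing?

6

Fewest deletions = n − (longest strictly increasing subsequence).
i:      1  2  3  4  5  6  7  8  9 10
a[i]:   7  6  2  8  1  4 10  5  9  3
dp:     1  1  1  2  1  2  3  3  4  2
max dp = 4, so deletions = 10 − 4 = 6.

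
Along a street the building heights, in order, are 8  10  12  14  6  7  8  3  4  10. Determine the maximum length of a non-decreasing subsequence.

4

Track the smallest tail for each achievable length (allowing ties):
8 → extends → [8]
10 → extends → [8, 10]
12 → extends → [8, 10, 12]
14 → extends → [8, 10, 12, 14]
6 → replaces 8 → [6, 10, 12, 14]
7 → replaces 10 → [6, 7, 12, 14]
8 → replaces 12 → [6, 7, 8, 14]
3 → replaces 6 → [3, 7, 8, 14]
4 → replaces 7 → [3, 4, 8, 14]
10 → replaces 14 → [3, 4, 8, 10]
Four tails, so the longest non-decreasing subsequence has length 4 (e.g. 8, 10, 12, 14).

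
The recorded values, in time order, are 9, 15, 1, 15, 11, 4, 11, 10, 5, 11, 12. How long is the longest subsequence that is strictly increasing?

5

Track the smallest tail for each achievable length (strict):
9 → extends → [9]
15 → extends → [9, 15]
1 → replaces 9 → [1, 15]
15 → already a tail → [1, 15]
11 → replaces 15 → [1, 11]
4 → replaces 11 → [1, 4]
11 → extends → [1, 4, 11]
10 → replaces 11 → [1, 4, 10]
5 → replaces 10 → [1, 4, 5]
11 → extends → [1, 4, 5, 11]
12 → extends → [1, 4, 5, 11, 12]
Five tails, so the longest strictly increasing subsequence has length 5 (e.g. 1, 4, 10, 11, 12).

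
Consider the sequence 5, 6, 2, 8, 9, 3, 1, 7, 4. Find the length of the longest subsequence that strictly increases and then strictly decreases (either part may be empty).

inc[i] = longest strictly increasing subsequence ending at i; dec[i] = longest strictly decreasing subsequence starting at i:
i:     1 2 3 4 5 6 7 8 9
a[i]:  5 6 2 8 9 3 1 7 4
inc:   1 2 1 3 4 2 1 3 3
dec:   3 3 2 3 3 2 1 2 1
Best peak at i=5 (value 9): inc=4, dec=3, length 4+3−1 = 6.

6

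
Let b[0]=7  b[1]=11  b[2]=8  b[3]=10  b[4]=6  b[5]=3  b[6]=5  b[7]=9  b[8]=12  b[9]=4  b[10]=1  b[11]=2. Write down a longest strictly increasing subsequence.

7, 8, 10, 12

Patience tails give the LIS length; then backtrack through the dp parents:
7 → extends → [7]
11 → extends → [7, 11]
8 → replaces 11 → [7, 8]
10 → extends → [7, 8, 10]
6 → replaces 7 → [6, 8, 10]
3 → replaces 6 → [3, 8, 10]
5 → replaces 8 → [3, 5, 10]
9 → replaces 10 → [3, 5, 9]
12 → extends → [3, 5, 9, 12]
4 → replaces 5 → [3, 4, 9, 12]
1 → replaces 3 → [1, 4, 9, 12]
2 → replaces 4 → [1, 2, 9, 12]
Length 4; one witness is 7, 8, 10, 12.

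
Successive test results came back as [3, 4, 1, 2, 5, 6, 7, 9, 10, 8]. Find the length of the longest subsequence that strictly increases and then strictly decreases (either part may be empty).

inc[i] = longest strictly increasing subsequence ending at i; dec[i] = longest strictly decreasing subsequence starting at i:
i:      1  2  3  4  5  6  7  8  9 10
a[i]:   3  4  1  2  5  6  7  9 10  8
inc:    1  2  1  2  3  4  5  6  7  6
dec:    2  2  1  1  1  1  1  2  2  1
Best peak at i=9 (value 10): inc=7, dec=2, length 7+2−1 = 8.

8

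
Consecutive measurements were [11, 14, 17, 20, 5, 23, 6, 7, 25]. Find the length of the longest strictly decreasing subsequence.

2

Let dp[i] be the longest strictly decreasing subsequence ending at i:
i:      1  2  3  4  5  6  7  8  9
a[i]:  11 14 17 20  5 23  6  7 25
dp:     1  1  1  1  2  1  2  2  1
Maximum is 2.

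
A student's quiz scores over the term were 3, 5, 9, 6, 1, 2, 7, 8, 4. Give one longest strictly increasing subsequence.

3, 5, 6, 7, 8

Patience tails give the LIS length; then backtrack through the dp parents:
3 → extends → [3]
5 → extends → [3, 5]
9 → extends → [3, 5, 9]
6 → replaces 9 → [3, 5, 6]
1 → replaces 3 → [1, 5, 6]
2 → replaces 5 → [1, 2, 6]
7 → extends → [1, 2, 6, 7]
8 → extends → [1, 2, 6, 7, 8]
4 → replaces 6 → [1, 2, 4, 7, 8]
Length 5; one witness is 3, 5, 6, 7, 8.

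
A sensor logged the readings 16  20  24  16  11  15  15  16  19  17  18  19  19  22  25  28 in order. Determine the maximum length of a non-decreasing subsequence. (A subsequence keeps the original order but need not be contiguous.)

Track the smallest tail for each achievable length (allowing ties):
16 → extends → [16]
20 → extends → [16, 20]
24 → extends → [16, 20, 24]
16 → replaces 20 → [16, 16, 24]
11 → replaces 16 → [11, 16, 24]
15 → replaces 16 → [11, 15, 24]
15 → replaces 24 → [11, 15, 15]
16 → extends → [11, 15, 15, 16]
19 → extends → [11, 15, 15, 16, 19]
17 → replaces 19 → [11, 15, 15, 16, 17]
18 → extends → [11, 15, 15, 16, 17, 18]
19 → extends → [11, 15, 15, 16, 17, 18, 19]
19 → extends → [11, 15, 15, 16, 17, 18, 19, 19]
22 → extends → [11, 15, 15, 16, 17, 18, 19, 19, 22]
25 → extends → [11, 15, 15, 16, 17, 18, 19, 19, 22, 25]
28 → extends → [11, 15, 15, 16, 17, 18, 19, 19, 22, 25, 28]
Eleven tails, so the longest non-decreasing subsequence has length 11 (e.g. 11, 15, 15, 16, 17, 18, 19, 19, 22, 25, 28).

11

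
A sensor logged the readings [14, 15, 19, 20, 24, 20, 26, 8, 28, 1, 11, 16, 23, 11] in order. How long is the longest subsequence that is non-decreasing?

Track the smallest tail for each achievable length (allowing ties):
14 → extends → [14]
15 → extends → [14, 15]
19 → extends → [14, 15, 19]
20 → extends → [14, 15, 19, 20]
24 → extends → [14, 15, 19, 20, 24]
20 → replaces 24 → [14, 15, 19, 20, 20]
26 → extends → [14, 15, 19, 20, 20, 26]
8 → replaces 14 → [8, 15, 19, 20, 20, 26]
28 → extends → [8, 15, 19, 20, 20, 26, 28]
1 → replaces 8 → [1, 15, 19, 20, 20, 26, 28]
11 → replaces 15 → [1, 11, 19, 20, 20, 26, 28]
16 → replaces 19 → [1, 11, 16, 20, 20, 26, 28]
23 → replaces 26 → [1, 11, 16, 20, 20, 23, 28]
11 → replaces 16 → [1, 11, 11, 20, 20, 23, 28]
Seven tails, so the longest non-decreasing subsequence has length 7 (e.g. 14, 15, 19, 20, 24, 26, 28).

7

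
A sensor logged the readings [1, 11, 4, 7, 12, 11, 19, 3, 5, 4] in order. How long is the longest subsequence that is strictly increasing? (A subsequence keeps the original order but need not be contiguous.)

Track the smallest tail for each achievable length (strict):
1 → extends → [1]
11 → extends → [1, 11]
4 → replaces 11 → [1, 4]
7 → extends → [1, 4, 7]
12 → extends → [1, 4, 7, 12]
11 → replaces 12 → [1, 4, 7, 11]
19 → extends → [1, 4, 7, 11, 19]
3 → replaces 4 → [1, 3, 7, 11, 19]
5 → replaces 7 → [1, 3, 5, 11, 19]
4 → replaces 5 → [1, 3, 4, 11, 19]
Five tails, so the longest strictly increasing subsequence has length 5 (e.g. 1, 4, 7, 12, 19).

5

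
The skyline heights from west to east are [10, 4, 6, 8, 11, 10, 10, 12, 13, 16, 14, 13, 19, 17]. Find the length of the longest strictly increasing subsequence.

8

Let dp[i] be the length of the longest such subsequence ending at index i:
i:      1  2  3  4  5  6  7  8  9 10 11 12 13 14
a[i]:  10  4  6  8 11 10 10 12 13 16 14 13 19 17
dp:     1  1  2  3  4  4  4  5  6  7  7  6  8  8
Maximum dp value is 8.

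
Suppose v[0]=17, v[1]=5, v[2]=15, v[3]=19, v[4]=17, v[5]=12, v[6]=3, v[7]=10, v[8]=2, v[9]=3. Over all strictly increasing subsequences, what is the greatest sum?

Let S[i] be the best sum of a strictly increasing subsequence ending at i:
i:      0  1  2  3  4  5  6  7  8  9
v[i]:  17  5 15 19 17 12  3 10  2  3
S:     17  5 20 39 37 17  3 15  2  5
Maximum is 39 (e.g. 5 + 15 + 19).

39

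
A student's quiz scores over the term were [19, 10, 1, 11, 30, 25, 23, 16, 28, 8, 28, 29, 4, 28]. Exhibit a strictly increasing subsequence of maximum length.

10, 11, 25, 28, 29

Patience tails give the LIS length; then backtrack through the dp parents:
19 → extends → [19]
10 → replaces 19 → [10]
1 → replaces 10 → [1]
11 → extends → [1, 11]
30 → extends → [1, 11, 30]
25 → replaces 30 → [1, 11, 25]
23 → replaces 25 → [1, 11, 23]
16 → replaces 23 → [1, 11, 16]
28 → extends → [1, 11, 16, 28]
8 → replaces 11 → [1, 8, 16, 28]
28 → already a tail → [1, 8, 16, 28]
29 → extends → [1, 8, 16, 28, 29]
4 → replaces 8 → [1, 4, 16, 28, 29]
28 → already a tail → [1, 4, 16, 28, 29]
Length 5; one witness is 10, 11, 25, 28, 29.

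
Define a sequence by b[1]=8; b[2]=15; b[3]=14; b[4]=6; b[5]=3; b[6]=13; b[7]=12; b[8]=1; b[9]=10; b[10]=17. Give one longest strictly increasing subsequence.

Patience tails give the LIS length; then backtrack through the dp parents:
8 → extends → [8]
15 → extends → [8, 15]
14 → replaces 15 → [8, 14]
6 → replaces 8 → [6, 14]
3 → replaces 6 → [3, 14]
13 → replaces 14 → [3, 13]
12 → replaces 13 → [3, 12]
1 → replaces 3 → [1, 12]
10 → replaces 12 → [1, 10]
17 → extends → [1, 10, 17]
Length 3; one witness is 8, 15, 17.

8, 15, 17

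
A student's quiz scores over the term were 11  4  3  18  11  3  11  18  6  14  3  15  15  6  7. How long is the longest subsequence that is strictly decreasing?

4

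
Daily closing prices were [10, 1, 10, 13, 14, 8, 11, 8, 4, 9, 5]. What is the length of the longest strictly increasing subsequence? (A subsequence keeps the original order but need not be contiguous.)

4

Track the smallest tail for each achievable length (strict):
10 → extends → [10]
1 → replaces 10 → [1]
10 → extends → [1, 10]
13 → extends → [1, 10, 13]
14 → extends → [1, 10, 13, 14]
8 → replaces 10 → [1, 8, 13, 14]
11 → replaces 13 → [1, 8, 11, 14]
8 → already a tail → [1, 8, 11, 14]
4 → replaces 8 → [1, 4, 11, 14]
9 → replaces 11 → [1, 4, 9, 14]
5 → replaces 9 → [1, 4, 5, 14]
Four tails, so the longest strictly increasing subsequence has length 4 (e.g. 1, 10, 13, 14).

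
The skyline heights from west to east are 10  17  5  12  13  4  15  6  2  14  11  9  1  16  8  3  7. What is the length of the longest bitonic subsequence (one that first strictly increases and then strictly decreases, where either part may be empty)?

inc[i] = longest strictly increasing subsequence ending at i; dec[i] = longest strictly decreasing subsequence starting at i:
i:      1  2  3  4  5  6  7  8  9 10 11 12 13 14 15 16 17
a[i]:  10 17  5 12 13  4 15  6  2 14 11  9  1 16  8  3  7
inc:    1  2  1  2  3  1  4  2  1  4  3  3  1  5  3  2  3
dec:    5  7  4  5  5  3  6  3  2  5  4  3  1  3  2  1  1
Best peak at i=7 (value 15): inc=4, dec=6, length 4+6−1 = 9.

9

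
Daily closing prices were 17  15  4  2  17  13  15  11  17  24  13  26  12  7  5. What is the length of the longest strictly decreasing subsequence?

6

Negate each value so 'decreasing' becomes 'increasing', then run patience tails on the negated sequence:
-17 → extends → [-17]
-15 → extends → [-17, -15]
-4 → extends → [-17, -15, -4]
-2 → extends → [-17, -15, -4, -2]
-17 → already a tail → [-17, -15, -4, -2]
-13 → replaces -4 → [-17, -15, -13, -2]
-15 → already a tail → [-17, -15, -13, -2]
-11 → replaces -2 → [-17, -15, -13, -11]
-17 → already a tail → [-17, -15, -13, -11]
-24 → replaces -17 → [-24, -15, -13, -11]
-13 → already a tail → [-24, -15, -13, -11]
-26 → replaces -24 → [-26, -15, -13, -11]
-12 → replaces -11 → [-26, -15, -13, -12]
-7 → extends → [-26, -15, -13, -12, -7]
-5 → extends → [-26, -15, -13, -12, -7, -5]
Six tails, so the longest strictly decreasing subsequence of the original has length 6.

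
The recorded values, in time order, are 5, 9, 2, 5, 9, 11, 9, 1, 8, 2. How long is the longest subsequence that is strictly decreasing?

4

Negate each value so 'decreasing' becomes 'increasing', then run patience tails on the negated sequence:
-5 → extends → [-5]
-9 → replaces -5 → [-9]
-2 → extends → [-9, -2]
-5 → replaces -2 → [-9, -5]
-9 → already a tail → [-9, -5]
-11 → replaces -9 → [-11, -5]
-9 → replaces -5 → [-11, -9]
-1 → extends → [-11, -9, -1]
-8 → replaces -1 → [-11, -9, -8]
-2 → extends → [-11, -9, -8, -2]
Four tails, so the longest strictly decreasing subsequence of the original has length 4.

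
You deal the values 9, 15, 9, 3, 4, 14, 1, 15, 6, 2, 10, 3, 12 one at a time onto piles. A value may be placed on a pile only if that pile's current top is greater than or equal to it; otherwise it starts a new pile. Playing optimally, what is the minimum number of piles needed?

The minimum number of non-increasing subsequences covering a sequence equals the length of its longest strictly increasing subsequence.
LIS length is 5 (e.g. 3, 4, 6, 10, 12), so 5 piles are needed.

5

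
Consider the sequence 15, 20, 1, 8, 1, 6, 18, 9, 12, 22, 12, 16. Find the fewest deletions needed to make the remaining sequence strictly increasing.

7

Fewest deletions = n − (longest strictly increasing subsequence).
i:      1  2  3  4  5  6  7  8  9 10 11 12
a[i]:  15 20  1  8  1  6 18  9 12 22 12 16
dp:     1  2  1  2  1  2  3  3  4  5  4  5
max dp = 5, so deletions = 12 − 5 = 7.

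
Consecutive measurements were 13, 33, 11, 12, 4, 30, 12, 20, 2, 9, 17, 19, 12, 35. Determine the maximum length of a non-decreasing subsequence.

6

Track the smallest tail for each achievable length (allowing ties):
13 → extends → [13]
33 → extends → [13, 33]
11 → replaces 13 → [11, 33]
12 → replaces 33 → [11, 12]
4 → replaces 11 → [4, 12]
30 → extends → [4, 12, 30]
12 → replaces 30 → [4, 12, 12]
20 → extends → [4, 12, 12, 20]
2 → replaces 4 → [2, 12, 12, 20]
9 → replaces 12 → [2, 9, 12, 20]
17 → replaces 20 → [2, 9, 12, 17]
19 → extends → [2, 9, 12, 17, 19]
12 → replaces 17 → [2, 9, 12, 12, 19]
35 → extends → [2, 9, 12, 12, 19, 35]
Six tails, so the longest non-decreasing subsequence has length 6 (e.g. 11, 12, 12, 17, 19, 35).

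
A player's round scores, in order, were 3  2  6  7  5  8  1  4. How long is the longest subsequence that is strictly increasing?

Let dp[i] be the length of the longest such subsequence ending at index i:
i:     1 2 3 4 5 6 7 8
a[i]:  3 2 6 7 5 8 1 4
dp:    1 1 2 3 2 4 1 2
Maximum dp value is 4.

4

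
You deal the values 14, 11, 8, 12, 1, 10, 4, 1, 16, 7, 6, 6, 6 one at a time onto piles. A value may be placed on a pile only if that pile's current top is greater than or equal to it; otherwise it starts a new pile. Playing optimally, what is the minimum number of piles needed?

3

Place each on the leftmost legal pile:
14 → new pile 1 (tops now [14])
11 → pile 1 (tops now [11])
8 → pile 1 (tops now [8])
12 → new pile 2 (tops now [8, 12])
1 → pile 1 (tops now [1, 12])
10 → pile 2 (tops now [1, 10])
4 → pile 2 (tops now [1, 4])
1 → pile 1 (tops now [1, 4])
16 → new pile 3 (tops now [1, 4, 16])
7 → pile 3 (tops now [1, 4, 7])
6 → pile 3 (tops now [1, 4, 6])
6 → pile 3 (tops now [1, 4, 6])
6 → pile 3 (tops now [1, 4, 6])
Three piles.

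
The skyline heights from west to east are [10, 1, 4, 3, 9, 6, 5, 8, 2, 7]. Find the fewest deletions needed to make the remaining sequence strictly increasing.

6

Fewest deletions = n − (longest strictly increasing subsequence).
i:      1  2  3  4  5  6  7  8  9 10
a[i]:  10  1  4  3  9  6  5  8  2  7
dp:     1  1  2  2  3  3  3  4  2  4
max dp = 4, so deletions = 10 − 4 = 6.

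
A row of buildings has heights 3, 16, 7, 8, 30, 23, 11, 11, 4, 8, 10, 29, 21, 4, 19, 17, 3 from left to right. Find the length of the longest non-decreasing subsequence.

6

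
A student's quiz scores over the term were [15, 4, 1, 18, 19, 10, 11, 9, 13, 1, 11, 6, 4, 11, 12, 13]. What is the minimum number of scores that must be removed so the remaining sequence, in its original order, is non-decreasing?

Fewest deletions = n − (longest non-decreasing subsequence).
i:      1  2  3  4  5  6  7  8  9 10 11 12 13 14 15 16
a[i]:  15  4  1 18 19 10 11  9 13  1 11  6  4 11 12 13
dp:     1  1  1  2  3  2  3  2  4  2  4  3  3  5  6  7
max dp = 7, so deletions = 16 − 7 = 9.

9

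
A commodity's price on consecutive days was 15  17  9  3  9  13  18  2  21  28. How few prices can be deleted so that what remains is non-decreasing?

Fewest deletions = n − (longest non-decreasing subsequence).
Patience tails:
15 → extends → [15]
17 → extends → [15, 17]
9 → replaces 15 → [9, 17]
3 → replaces 9 → [3, 17]
9 → replaces 17 → [3, 9]
13 → extends → [3, 9, 13]
18 → extends → [3, 9, 13, 18]
2 → replaces 3 → [2, 9, 13, 18]
21 → extends → [2, 9, 13, 18, 21]
28 → extends → [2, 9, 13, 18, 21, 28]
Longest non-decreasing subsequence has length 6, so deletions = 10 − 6 = 4.

4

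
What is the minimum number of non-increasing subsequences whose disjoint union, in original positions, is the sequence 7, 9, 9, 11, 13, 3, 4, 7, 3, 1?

Place each on the leftmost legal pile:
7 → new pile 1 (tops now [7])
9 → new pile 2 (tops now [7, 9])
9 → pile 2 (tops now [7, 9])
11 → new pile 3 (tops now [7, 9, 11])
13 → new pile 4 (tops now [7, 9, 11, 13])
3 → pile 1 (tops now [3, 9, 11, 13])
4 → pile 2 (tops now [3, 4, 11, 13])
7 → pile 3 (tops now [3, 4, 7, 13])
3 → pile 1 (tops now [3, 4, 7, 13])
1 → pile 1 (tops now [1, 4, 7, 13])
Four piles.

4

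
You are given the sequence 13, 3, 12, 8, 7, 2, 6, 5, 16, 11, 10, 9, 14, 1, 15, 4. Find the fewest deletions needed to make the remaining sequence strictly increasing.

Fewest deletions = n − (longest strictly increasing subsequence).
Patience tails:
13 → extends → [13]
3 → replaces 13 → [3]
12 → extends → [3, 12]
8 → replaces 12 → [3, 8]
7 → replaces 8 → [3, 7]
2 → replaces 3 → [2, 7]
6 → replaces 7 → [2, 6]
5 → replaces 6 → [2, 5]
16 → extends → [2, 5, 16]
11 → replaces 16 → [2, 5, 11]
10 → replaces 11 → [2, 5, 10]
9 → replaces 10 → [2, 5, 9]
14 → extends → [2, 5, 9, 14]
1 → replaces 2 → [1, 5, 9, 14]
15 → extends → [1, 5, 9, 14, 15]
4 → replaces 5 → [1, 4, 9, 14, 15]
Longest strictly increasing subsequence has length 5, so deletions = 16 − 5 = 11.

11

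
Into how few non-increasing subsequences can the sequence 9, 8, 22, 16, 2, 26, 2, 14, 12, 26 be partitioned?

The minimum number of non-increasing subsequences covering a sequence equals the length of its longest strictly increasing subsequence.
LIS length is 3 (e.g. 9, 22, 26), so 3 piles are needed.

3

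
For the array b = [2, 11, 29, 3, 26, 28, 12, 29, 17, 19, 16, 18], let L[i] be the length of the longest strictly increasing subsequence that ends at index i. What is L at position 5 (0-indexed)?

4

dp[i] = 1 + max{dp[j] : j<i, b[j]<b[i]} (or 1 if no such j):
i:      0  1  2  3  4  5  6  7  8  9 10 11
b[i]:   2 11 29  3 26 28 12 29 17 19 16 18
dp:     1  2  3  2  3  4  3  5  4  5  4  5
At index 5 the value is 4.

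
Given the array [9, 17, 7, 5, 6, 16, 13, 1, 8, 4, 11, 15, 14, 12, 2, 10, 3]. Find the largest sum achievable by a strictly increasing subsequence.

Let S[i] be the best sum of a strictly increasing subsequence ending at i:
i:      1  2  3  4  5  6  7  8  9 10 11 12 13 14 15 16 17
a[i]:   9 17  7  5  6 16 13  1  8  4 11 15 14 12  2 10  3
S:      9 26  7  5 11 27 24  1 19  5 30 45 44 42  3 29  6
Maximum is 45 (e.g. 5 + 6 + 8 + 11 + 15).

45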